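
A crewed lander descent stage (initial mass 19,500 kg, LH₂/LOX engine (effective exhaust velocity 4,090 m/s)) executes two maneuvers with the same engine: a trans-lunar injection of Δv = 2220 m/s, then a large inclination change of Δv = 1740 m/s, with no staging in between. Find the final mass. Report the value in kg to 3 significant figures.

After the first burn: m = 19500 × exp(−2220/4090.0) = 19500 × 0.58113 = 11,332 kg.
After the second burn: m = 11,332 × exp(−1740/4090.0) = 11,332 × 0.65349 = 7,405.35 kg.

final mass ≈ 7410 kg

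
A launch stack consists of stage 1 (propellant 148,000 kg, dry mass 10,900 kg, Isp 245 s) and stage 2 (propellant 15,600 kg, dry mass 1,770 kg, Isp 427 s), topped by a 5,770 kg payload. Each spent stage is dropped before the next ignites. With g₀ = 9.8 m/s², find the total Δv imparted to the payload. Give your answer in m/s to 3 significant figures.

Ignition mass of stage 1 = 148,000+10,900 + 15,600+1,770 + 5,770 = 182,040 kg.
Stage 1: m₀ = 182,040 kg, m_f = 182,040 − 148,000 = 34,040 kg; Δv = 245×9.8×ln(5.348) = 2401.0×1.6767 ≈ 4026 m/s.
Stage 2: m₀ = 23,140 kg, m_f = 23,140 − 15,600 = 7,540 kg; Δv = 427×9.8×ln(3.069) = 4184.6×1.1213 ≈ 4692 m/s.
Total Δv = 4026 + 4692 = 8718 m/s.

Δv ≈ 8720 m/s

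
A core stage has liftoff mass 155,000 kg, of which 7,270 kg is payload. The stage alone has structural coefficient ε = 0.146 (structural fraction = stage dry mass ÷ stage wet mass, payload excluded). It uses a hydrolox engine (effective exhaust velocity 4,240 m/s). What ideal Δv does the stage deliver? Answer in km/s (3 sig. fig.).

Δv ≈ 7.13 km/s

Stage wet mass = m₀ − payload = 155,000 − 7,270 = 147,730 kg.
Stage dry mass = ε × stage wet mass = 0.146 × 147,730 = 21,568.6 kg.
Burnout mass m_f = stage dry + payload = 21,568.6 + 7,270 = 28,838.6 kg.
Rocket equation: Δv = v_e · ln(155,000/28,838.6) = 4240.0 × ln(5.375) = 4240.0 × 1.6817 ≈ 7130 m/s.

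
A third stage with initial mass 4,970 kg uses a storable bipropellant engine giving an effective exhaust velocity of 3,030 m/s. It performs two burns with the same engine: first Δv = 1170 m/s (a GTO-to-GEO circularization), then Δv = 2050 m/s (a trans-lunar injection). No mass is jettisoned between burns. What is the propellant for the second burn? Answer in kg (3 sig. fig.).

propellant for the second burn ≈ 1660 kg

After the first burn: m = 4970 × exp(−1170/3030.0) = 4970 × 0.67968 = 3,378.01 kg.
After the second burn: m = 3,378.01 × exp(−2050/3030.0) = 3,378.01 × 0.50836 = 1,717.25 kg.
Second-burn propellant = 3,378.01 − 1,717.25 = 1,660.76 kg.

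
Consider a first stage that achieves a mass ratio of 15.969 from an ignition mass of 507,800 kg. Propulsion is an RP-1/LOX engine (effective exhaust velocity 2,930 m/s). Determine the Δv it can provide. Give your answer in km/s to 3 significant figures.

Δv = v_e · ln(15.969) = 2930.0 × 2.7706 ≈ 8118.0 m/s.

Δv ≈ 8.12 km/s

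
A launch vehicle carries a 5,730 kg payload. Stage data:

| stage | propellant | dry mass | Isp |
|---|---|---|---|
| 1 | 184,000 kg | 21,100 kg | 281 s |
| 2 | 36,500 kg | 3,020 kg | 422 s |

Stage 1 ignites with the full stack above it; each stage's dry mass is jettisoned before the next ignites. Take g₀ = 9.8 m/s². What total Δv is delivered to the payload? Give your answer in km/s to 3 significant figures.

Ignition mass of stage 1 = 184,000+21,100 + 36,500+3,020 + 5,730 = 250,350 kg.
Stage 1: m₀ = 250,350 kg, m_f = 250,350 − 184,000 = 66,350 kg; Δv = 281×9.8×ln(3.773) = 2753.8×1.3279 ≈ 3657 m/s.
Stage 2: m₀ = 45,250 kg, m_f = 45,250 − 36,500 = 8,750 kg; Δv = 422×9.8×ln(5.171) = 4135.6×1.6431 ≈ 6795 m/s.
Total Δv = 3657 + 6795 = 10452 m/s.

Δv ≈ 10.5 km/s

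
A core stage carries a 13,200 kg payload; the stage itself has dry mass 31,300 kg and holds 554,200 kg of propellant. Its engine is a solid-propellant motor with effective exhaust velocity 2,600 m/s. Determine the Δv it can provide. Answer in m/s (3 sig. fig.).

Δv ≈ 6760 m/s

m₀ = payload + dry + propellant = 13,200 + 31,300 + 554,200 = 598,700 kg.
m_f = payload + dry = 13,200 + 31,300 = 44,500 kg.
Δv = v_e · ln(m₀/m_f) = 2600.0 × ln(13.45) = 2600.0 × 2.5993 ≈ 6758.1 m/s.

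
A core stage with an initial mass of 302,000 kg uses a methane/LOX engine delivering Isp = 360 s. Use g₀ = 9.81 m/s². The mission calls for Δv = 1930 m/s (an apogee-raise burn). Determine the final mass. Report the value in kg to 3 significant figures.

final mass ≈ 175000 kg

v_e = Isp · g₀ = 360 × 9.81 = 3531.6 m/s.
By the Tsiolkovsky rocket equation, m₀/m_f = exp(Δv / v_e) = exp(1930 / 3531.6) = exp(0.5465) = 1.7272.
m_f = m₀ / 1.7272 = 302,000 / 1.7272 = 174,849 kg.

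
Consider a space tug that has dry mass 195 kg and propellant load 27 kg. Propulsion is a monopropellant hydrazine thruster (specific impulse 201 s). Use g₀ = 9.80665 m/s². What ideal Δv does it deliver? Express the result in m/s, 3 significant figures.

v_e = Isp · g₀ = 201 × 9.80665 = 1971.1 m/s.
m₀ = m_dry + m_prop = 195 + 27 = 222 kg.
Δv = v_e · ln(m₀/m_f) = 1971.1 × ln(1.138) = 1971.1 × 0.1297 ≈ 255.6 m/s.

Δv ≈ 256 m/s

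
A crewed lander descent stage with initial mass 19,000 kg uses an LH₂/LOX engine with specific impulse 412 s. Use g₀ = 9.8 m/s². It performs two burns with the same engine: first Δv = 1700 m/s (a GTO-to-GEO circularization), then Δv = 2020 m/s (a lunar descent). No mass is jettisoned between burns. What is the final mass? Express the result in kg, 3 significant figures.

v_e = Isp · g₀ = 412 × 9.8 = 4037.6 m/s.
After the first burn: m = 19000 × exp(−1700/4037.6) = 19000 × 0.65636 = 12,470.8 kg.
After the second burn: m = 12,470.8 × exp(−2020/4037.6) = 12,470.8 × 0.60635 = 7,561.67 kg.

final mass ≈ 7560 kg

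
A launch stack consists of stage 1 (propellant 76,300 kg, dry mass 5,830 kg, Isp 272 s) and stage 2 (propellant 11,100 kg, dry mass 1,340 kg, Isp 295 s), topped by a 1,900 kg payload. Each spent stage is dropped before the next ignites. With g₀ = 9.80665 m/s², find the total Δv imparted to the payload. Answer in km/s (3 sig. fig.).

Ignition mass of stage 1 = 76,300+5,830 + 11,100+1,340 + 1,900 = 96,470 kg.
Stage 1: m₀ = 96,470 kg, m_f = 96,470 − 76,300 = 20,170 kg; Δv = 272×9.80665×ln(4.783) = 2667.4×1.5650 ≈ 4175 m/s.
Stage 2: m₀ = 14,340 kg, m_f = 14,340 − 11,100 = 3,240 kg; Δv = 295×9.80665×ln(4.426) = 2893.0×1.4875 ≈ 4303 m/s.
Total Δv = 4175 + 4303 = 8478 m/s.

Δv ≈ 8.48 km/s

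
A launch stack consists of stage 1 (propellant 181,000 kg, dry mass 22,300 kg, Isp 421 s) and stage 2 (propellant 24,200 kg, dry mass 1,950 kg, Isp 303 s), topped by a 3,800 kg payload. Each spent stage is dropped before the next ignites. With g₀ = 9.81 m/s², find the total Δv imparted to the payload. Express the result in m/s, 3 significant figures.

Ignition mass of stage 1 = 181,000+22,300 + 24,200+1,950 + 3,800 = 233,250 kg.
Stage 1: m₀ = 233,250 kg, m_f = 233,250 − 181,000 = 52,250 kg; Δv = 421×9.81×ln(4.464) = 4130.0×1.4961 ≈ 6179 m/s.
Stage 2: m₀ = 29,950 kg, m_f = 29,950 − 24,200 = 5,750 kg; Δv = 303×9.81×ln(5.209) = 2972.4×1.6503 ≈ 4905 m/s.
Total Δv = 6179 + 4905 = 11084 m/s.

Δv ≈ 11100 m/s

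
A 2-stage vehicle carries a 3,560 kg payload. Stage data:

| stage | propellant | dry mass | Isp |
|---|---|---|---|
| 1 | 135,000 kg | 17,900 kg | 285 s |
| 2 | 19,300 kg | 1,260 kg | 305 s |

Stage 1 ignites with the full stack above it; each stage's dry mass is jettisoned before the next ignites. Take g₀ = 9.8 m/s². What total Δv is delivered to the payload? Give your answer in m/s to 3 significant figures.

Δv ≈ 8830 m/s

Ignition mass of stage 1 = 135,000+17,900 + 19,300+1,260 + 3,560 = 177,020 kg.
Stage 1: m₀ = 177,020 kg, m_f = 177,020 − 135,000 = 42,020 kg; Δv = 285×9.8×ln(4.213) = 2793.0×1.4381 ≈ 4017 m/s.
Stage 2: m₀ = 24,120 kg, m_f = 24,120 − 19,300 = 4,820 kg; Δv = 305×9.8×ln(5.004) = 2989.0×1.6103 ≈ 4813 m/s.
Total Δv = 4017 + 4813 = 8830 m/s.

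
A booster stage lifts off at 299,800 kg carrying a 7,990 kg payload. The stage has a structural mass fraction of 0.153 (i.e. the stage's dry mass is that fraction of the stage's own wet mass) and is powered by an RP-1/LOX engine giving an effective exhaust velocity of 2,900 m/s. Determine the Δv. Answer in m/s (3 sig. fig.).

Δv ≈ 5050 m/s

Stage wet mass = m₀ − payload = 299,800 − 7,990 = 291,810 kg.
Stage dry mass = ε × stage wet mass = 0.153 × 291,810 = 44,646.9 kg.
Burnout mass m_f = stage dry + payload = 44,646.9 + 7,990 = 52,636.9 kg.
Δv = v_e · ln(299,800/52,636.9) = 2900.0 × ln(5.696) = 2900.0 × 1.7397 ≈ 5045 m/s.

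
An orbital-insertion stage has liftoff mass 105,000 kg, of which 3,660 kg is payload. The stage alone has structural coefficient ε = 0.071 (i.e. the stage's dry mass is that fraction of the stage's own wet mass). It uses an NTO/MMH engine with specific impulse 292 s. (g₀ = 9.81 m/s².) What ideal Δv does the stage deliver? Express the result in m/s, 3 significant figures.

Stage wet mass = m₀ − payload = 105,000 − 3,660 = 101,340 kg.
Stage dry mass = ε × stage wet mass = 0.071 × 101,340 = 7,195.14 kg.
Burnout mass m_f = stage dry + payload = 7,195.14 + 3,660 = 10,855.14 kg.
v_e = Isp · g₀ = 292 × 9.81 = 2864.5 m/s.
Δv = v_e · ln(105,000/10,855.14) = 2864.5 × ln(9.673) = 2864.5 × 2.2693 ≈ 6501 m/s.

Δv ≈ 6500 m/s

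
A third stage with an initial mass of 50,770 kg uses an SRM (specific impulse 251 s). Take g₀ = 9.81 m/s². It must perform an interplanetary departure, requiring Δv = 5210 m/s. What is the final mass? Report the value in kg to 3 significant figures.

final mass ≈ 6120 kg

v_e = Isp · g₀ = 251 × 9.81 = 2462.3 m/s.
Using Δv = v_e ln(m₀/m_f): m₀/m_f = exp(Δv / v_e) = exp(5210 / 2462.3) = exp(2.1159) = 8.2970.
m_f = m₀ / 8.2970 = 50,770 / 8.2970 = 6,119.08 kg.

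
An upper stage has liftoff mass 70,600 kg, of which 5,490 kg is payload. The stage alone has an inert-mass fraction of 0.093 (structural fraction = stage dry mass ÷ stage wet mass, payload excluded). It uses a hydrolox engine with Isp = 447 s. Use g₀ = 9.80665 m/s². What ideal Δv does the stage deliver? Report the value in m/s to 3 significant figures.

Δv ≈ 7940 m/s

Stage wet mass = m₀ − payload = 70,600 − 5,490 = 65,110 kg.
Stage dry mass = ε × stage wet mass = 0.093 × 65,110 = 6,055.23 kg.
Burnout mass m_f = stage dry + payload = 6,055.23 + 5,490 = 11,545.23 kg.
v_e = Isp · g₀ = 447 × 9.80665 = 4383.6 m/s.
By the Tsiolkovsky rocket equation, Δv = v_e · ln(70,600/11,545.23) = 4383.6 × ln(6.115) = 4383.6 × 1.8108 ≈ 7938 m/s.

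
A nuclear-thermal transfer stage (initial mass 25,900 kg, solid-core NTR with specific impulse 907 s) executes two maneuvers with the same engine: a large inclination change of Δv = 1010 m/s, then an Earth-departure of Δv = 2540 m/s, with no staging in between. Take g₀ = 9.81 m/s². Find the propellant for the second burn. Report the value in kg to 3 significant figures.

propellant for the second burn ≈ 5740 kg

v_e = Isp · g₀ = 907 × 9.81 = 8897.7 m/s.
After the first burn: m = 25900 × exp(−1010/8897.7) = 25900 × 0.89269 = 23,120.7 kg.
After the second burn: m = 23,120.7 × exp(−2540/8897.7) = 23,120.7 × 0.75166 = 17,378.9 kg.
Second-burn propellant = 23,120.7 − 17,378.9 = 5,741.8 kg.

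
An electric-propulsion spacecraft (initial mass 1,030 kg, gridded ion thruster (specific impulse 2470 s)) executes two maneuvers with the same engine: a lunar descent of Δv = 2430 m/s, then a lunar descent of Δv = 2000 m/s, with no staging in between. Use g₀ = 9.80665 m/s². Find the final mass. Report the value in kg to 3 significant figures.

final mass ≈ 858 kg

v_e = Isp · g₀ = 2470 × 9.80665 = 24222.4 m/s.
After the first burn: m = 1030 × exp(−2430/24222.4) = 1030 × 0.90455 = 931.687 kg.
After the second burn: m = 931.687 × exp(−2000/24222.4) = 931.687 × 0.92075 = 857.851 kg.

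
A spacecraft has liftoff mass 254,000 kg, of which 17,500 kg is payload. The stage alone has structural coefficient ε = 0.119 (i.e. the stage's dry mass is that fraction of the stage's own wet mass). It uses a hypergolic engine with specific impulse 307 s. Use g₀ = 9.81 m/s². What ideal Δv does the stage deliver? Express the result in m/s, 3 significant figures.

Δv ≈ 5170 m/s

Stage wet mass = m₀ − payload = 254,000 − 17,500 = 236,500 kg.
Stage dry mass = ε × stage wet mass = 0.119 × 236,500 = 28,143.5 kg.
Burnout mass m_f = stage dry + payload = 28,143.5 + 17,500 = 45,643.5 kg.
v_e = Isp · g₀ = 307 × 9.81 = 3011.7 m/s.
Δv = v_e · ln(254,000/45,643.5) = 3011.7 × ln(5.565) = 3011.7 × 1.7165 ≈ 5169 m/s.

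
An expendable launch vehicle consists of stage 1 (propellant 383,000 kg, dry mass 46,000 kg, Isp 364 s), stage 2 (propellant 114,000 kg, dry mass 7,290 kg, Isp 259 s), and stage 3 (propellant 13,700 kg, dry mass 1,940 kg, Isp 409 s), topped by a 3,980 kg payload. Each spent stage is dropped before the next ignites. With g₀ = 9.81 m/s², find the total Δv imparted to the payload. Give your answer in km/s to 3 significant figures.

Δv ≈ 13.0 km/s

Ignition mass of stage 1 = 383,000+46,000 + 114,000+7,290 + 13,700+1,940 + 3,980 = 569,910 kg.
Stage 1: m₀ = 569,910 kg, m_f = 569,910 − 383,000 = 186,910 kg; Δv = 364×9.81×ln(3.049) = 3570.8×1.1149 ≈ 3981 m/s.
Stage 2: m₀ = 140,910 kg, m_f = 140,910 − 114,000 = 26,910 kg; Δv = 259×9.81×ln(5.236) = 2540.8×1.6556 ≈ 4207 m/s.
Stage 3: m₀ = 19,620 kg, m_f = 19,620 − 13,700 = 5,920 kg; Δv = 409×9.81×ln(3.314) = 4012.3×1.1982 ≈ 4808 m/s.
Total Δv = 3981 + 4207 + 4808 = 12996 m/s.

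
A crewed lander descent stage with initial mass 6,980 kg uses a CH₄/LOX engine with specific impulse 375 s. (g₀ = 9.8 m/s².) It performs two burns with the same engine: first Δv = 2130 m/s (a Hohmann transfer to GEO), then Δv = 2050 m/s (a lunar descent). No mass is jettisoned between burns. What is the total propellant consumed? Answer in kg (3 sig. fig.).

total propellant consumed ≈ 4740 kg

v_e = Isp · g₀ = 375 × 9.8 = 3675.0 m/s.
After the first burn: m = 6980 × exp(−2130/3675.0) = 6980 × 0.56013 = 3,909.71 kg.
After the second burn: m = 3,909.71 × exp(−2050/3675.0) = 3,909.71 × 0.57245 = 2,238.11 kg.
Total propellant = m₀ − m_final = 6980 − 2,238.11 = 4,741.89 kg.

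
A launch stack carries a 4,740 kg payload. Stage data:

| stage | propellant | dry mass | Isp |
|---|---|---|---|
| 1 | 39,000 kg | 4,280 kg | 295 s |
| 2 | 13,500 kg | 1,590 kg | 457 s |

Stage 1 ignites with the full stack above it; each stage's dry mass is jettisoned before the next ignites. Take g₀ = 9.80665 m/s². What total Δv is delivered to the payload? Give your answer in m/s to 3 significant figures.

Ignition mass of stage 1 = 39,000+4,280 + 13,500+1,590 + 4,740 = 63,110 kg.
Stage 1: m₀ = 63,110 kg, m_f = 63,110 − 39,000 = 24,110 kg; Δv = 295×9.80665×ln(2.618) = 2893.0×0.9623 ≈ 2784 m/s.
Stage 2: m₀ = 19,830 kg, m_f = 19,830 − 13,500 = 6,330 kg; Δv = 457×9.80665×ln(3.133) = 4481.6×1.1419 ≈ 5118 m/s.
Total Δv = 2784 + 5118 = 7902 m/s.

Δv ≈ 7900 m/s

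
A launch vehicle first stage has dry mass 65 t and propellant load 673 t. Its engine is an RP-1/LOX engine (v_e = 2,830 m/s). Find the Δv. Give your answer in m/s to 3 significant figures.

m₀ = m_dry + m_prop = 65 + 673 = 738 t.
Using Δv = v_e ln(m₀/m_f): Δv = v_e · ln(m₀/m_f) = 2830.0 × ln(11.35) = 2830.0 × 2.4296 ≈ 6875.6 m/s.

Δv ≈ 6880 m/s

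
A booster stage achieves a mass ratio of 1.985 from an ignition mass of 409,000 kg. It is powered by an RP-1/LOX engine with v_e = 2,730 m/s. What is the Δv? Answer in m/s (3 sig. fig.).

Δv ≈ 1870 m/s

Δv = v_e · ln(1.985) = 2730.0 × 0.6856 ≈ 1871.7 m/s.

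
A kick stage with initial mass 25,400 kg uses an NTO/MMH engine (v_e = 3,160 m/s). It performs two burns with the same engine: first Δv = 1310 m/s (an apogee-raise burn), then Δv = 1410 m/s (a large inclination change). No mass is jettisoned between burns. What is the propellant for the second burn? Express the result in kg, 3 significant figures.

After the first burn: m = 25400 × exp(−1310/3160.0) = 25400 × 0.66063 = 16,780 kg.
After the second burn: m = 16,780 × exp(−1410/3160.0) = 16,780 × 0.64005 = 10,740 kg.
Second-burn propellant = 16,780 − 10,740 = 6,040 kg.

propellant for the second burn ≈ 6040 kg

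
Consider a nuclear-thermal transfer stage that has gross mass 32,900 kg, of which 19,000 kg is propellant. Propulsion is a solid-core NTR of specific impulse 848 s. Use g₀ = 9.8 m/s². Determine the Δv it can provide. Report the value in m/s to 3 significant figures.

v_e = Isp · g₀ = 848 × 9.8 = 8310.4 m/s.
m_f = m₀ − m_prop = 32,900 − 19,000 = 13,900 kg.
Δv = v_e · ln(m₀/m_f) = 8310.4 × ln(2.367) = 8310.4 × 0.8616 ≈ 7160.1 m/s.

Δv ≈ 7160 m/s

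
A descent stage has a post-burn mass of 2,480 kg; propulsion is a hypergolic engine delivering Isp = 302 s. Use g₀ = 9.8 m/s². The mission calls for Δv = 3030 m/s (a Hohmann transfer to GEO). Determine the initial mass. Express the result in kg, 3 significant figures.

v_e = Isp · g₀ = 302 × 9.8 = 2959.6 m/s.
Using Δv = v_e ln(m₀/m_f): m₀/m_f = exp(Δv / v_e) = exp(3030 / 2959.6) = exp(1.0238) = 2.7837.
m₀ = m_f × 2.7837 = 2,480 × 2.7837 = 6,903.58 kg.

initial mass ≈ 6900 kg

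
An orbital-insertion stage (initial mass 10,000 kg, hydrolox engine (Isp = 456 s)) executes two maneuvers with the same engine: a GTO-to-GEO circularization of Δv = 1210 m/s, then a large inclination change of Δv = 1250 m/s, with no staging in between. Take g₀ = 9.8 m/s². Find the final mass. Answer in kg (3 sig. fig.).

final mass ≈ 5770 kg

v_e = Isp · g₀ = 456 × 9.8 = 4468.8 m/s.
After the first burn: m = 10000 × exp(−1210/4468.8) = 10000 × 0.76279 = 7,627.9 kg.
After the second burn: m = 7,627.9 × exp(−1250/4468.8) = 7,627.9 × 0.75600 = 5,766.69 kg.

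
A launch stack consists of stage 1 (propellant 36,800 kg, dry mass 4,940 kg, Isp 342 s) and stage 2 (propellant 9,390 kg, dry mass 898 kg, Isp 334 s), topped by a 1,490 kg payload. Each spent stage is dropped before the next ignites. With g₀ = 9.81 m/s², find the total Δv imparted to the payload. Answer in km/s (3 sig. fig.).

Ignition mass of stage 1 = 36,800+4,940 + 9,390+898 + 1,490 = 53,518 kg.
Stage 1: m₀ = 53,518 kg, m_f = 53,518 − 36,800 = 16,718 kg; Δv = 342×9.81×ln(3.201) = 3355.0×1.1635 ≈ 3904 m/s.
Stage 2: m₀ = 11,778 kg, m_f = 11,778 − 9,390 = 2,388 kg; Δv = 334×9.81×ln(4.932) = 3276.5×1.5958 ≈ 5229 m/s.
Total Δv = 3904 + 5229 = 9133 m/s.

Δv ≈ 9.13 km/s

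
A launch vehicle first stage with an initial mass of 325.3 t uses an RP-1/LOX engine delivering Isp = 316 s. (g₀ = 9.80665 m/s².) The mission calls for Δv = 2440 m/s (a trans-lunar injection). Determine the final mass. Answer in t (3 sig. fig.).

final mass ≈ 148 t

v_e = Isp · g₀ = 316 × 9.80665 = 3098.9 m/s.
Rocket equation: m₀/m_f = exp(Δv / v_e) = exp(2440 / 3098.9) = exp(0.7874) = 2.1976.
m_f = m₀ / 2.1976 = 325.3 / 2.1976 = 148.025 t.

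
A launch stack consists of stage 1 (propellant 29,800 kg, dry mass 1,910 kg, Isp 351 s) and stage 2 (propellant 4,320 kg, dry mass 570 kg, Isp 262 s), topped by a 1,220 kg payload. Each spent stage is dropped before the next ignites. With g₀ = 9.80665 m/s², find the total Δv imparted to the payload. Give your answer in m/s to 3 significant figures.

Ignition mass of stage 1 = 29,800+1,910 + 4,320+570 + 1,220 = 37,820 kg.
Stage 1: m₀ = 37,820 kg, m_f = 37,820 − 29,800 = 8,020 kg; Δv = 351×9.80665×ln(4.716) = 3442.1×1.5509 ≈ 5338 m/s.
Stage 2: m₀ = 6,110 kg, m_f = 6,110 − 4,320 = 1,790 kg; Δv = 262×9.80665×ln(3.413) = 2569.3×1.2277 ≈ 3154 m/s.
Total Δv = 5338 + 3154 = 8492 m/s.

Δv ≈ 8490 m/s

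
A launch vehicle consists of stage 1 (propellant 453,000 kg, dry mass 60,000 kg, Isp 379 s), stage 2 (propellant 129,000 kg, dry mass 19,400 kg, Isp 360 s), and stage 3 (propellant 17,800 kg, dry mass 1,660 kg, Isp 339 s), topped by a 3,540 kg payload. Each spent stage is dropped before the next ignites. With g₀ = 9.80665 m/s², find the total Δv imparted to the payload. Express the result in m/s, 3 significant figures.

Ignition mass of stage 1 = 453,000+60,000 + 129,000+19,400 + 17,800+1,660 + 3,540 = 684,400 kg.
Stage 1: m₀ = 684,400 kg, m_f = 684,400 − 453,000 = 231,400 kg; Δv = 379×9.80665×ln(2.958) = 3716.7×1.0844 ≈ 4030 m/s.
Stage 2: m₀ = 171,400 kg, m_f = 171,400 − 129,000 = 42,400 kg; Δv = 360×9.80665×ln(4.042) = 3530.4×1.3969 ≈ 4931 m/s.
Stage 3: m₀ = 23,000 kg, m_f = 23,000 − 17,800 = 5,200 kg; Δv = 339×9.80665×ln(4.423) = 3324.5×1.4868 ≈ 4943 m/s.
Total Δv = 4030 + 4931 + 4943 = 13904 m/s.

Δv ≈ 13900 m/s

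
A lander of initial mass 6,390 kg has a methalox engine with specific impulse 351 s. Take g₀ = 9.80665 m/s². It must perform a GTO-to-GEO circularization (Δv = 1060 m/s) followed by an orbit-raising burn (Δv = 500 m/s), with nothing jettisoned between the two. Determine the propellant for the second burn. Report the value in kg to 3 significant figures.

propellant for the second burn ≈ 635 kg

v_e = Isp · g₀ = 351 × 9.80665 = 3442.1 m/s.
After the first burn: m = 6390 × exp(−1060/3442.1) = 6390 × 0.73495 = 4,696.33 kg.
After the second burn: m = 4,696.33 × exp(−500/3442.1) = 4,696.33 × 0.86480 = 4,061.39 kg.
Second-burn propellant = 4,696.33 − 4,061.39 = 634.94 kg.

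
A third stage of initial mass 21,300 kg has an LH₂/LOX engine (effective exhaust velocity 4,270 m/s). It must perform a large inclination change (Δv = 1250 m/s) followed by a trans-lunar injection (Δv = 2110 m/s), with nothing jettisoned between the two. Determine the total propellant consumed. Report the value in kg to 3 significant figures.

total propellant consumed ≈ 11600 kg

After the first burn: m = 21300 × exp(−1250/4270.0) = 21300 × 0.74622 = 15,894.5 kg.
After the second burn: m = 15,894.5 × exp(−2110/4270.0) = 15,894.5 × 0.61009 = 9,697.08 kg.
Total propellant = m₀ − m_final = 21300 − 9,697.08 = 11,602.92 kg.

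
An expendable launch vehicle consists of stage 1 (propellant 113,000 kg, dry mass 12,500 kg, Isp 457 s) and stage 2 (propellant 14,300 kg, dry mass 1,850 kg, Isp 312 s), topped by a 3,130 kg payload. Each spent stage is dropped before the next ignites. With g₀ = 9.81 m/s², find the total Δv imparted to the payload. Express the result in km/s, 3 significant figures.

Δv ≈ 10.9 km/s

Ignition mass of stage 1 = 113,000+12,500 + 14,300+1,850 + 3,130 = 144,780 kg.
Stage 1: m₀ = 144,780 kg, m_f = 144,780 − 113,000 = 31,780 kg; Δv = 457×9.81×ln(4.556) = 4483.2×1.5164 ≈ 6798 m/s.
Stage 2: m₀ = 19,280 kg, m_f = 19,280 − 14,300 = 4,980 kg; Δv = 312×9.81×ln(3.871) = 3060.7×1.3536 ≈ 4143 m/s.
Total Δv = 6798 + 4143 = 10941 m/s.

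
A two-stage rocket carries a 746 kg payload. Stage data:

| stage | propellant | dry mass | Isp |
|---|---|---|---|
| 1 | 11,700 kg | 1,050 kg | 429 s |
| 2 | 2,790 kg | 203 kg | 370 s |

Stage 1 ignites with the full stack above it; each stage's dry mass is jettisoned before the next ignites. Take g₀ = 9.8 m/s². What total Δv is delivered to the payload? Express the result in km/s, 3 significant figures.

Ignition mass of stage 1 = 11,700+1,050 + 2,790+203 + 746 = 16,489 kg.
Stage 1: m₀ = 16,489 kg, m_f = 16,489 − 11,700 = 4,789 kg; Δv = 429×9.8×ln(3.443) = 4204.2×1.2364 ≈ 5198 m/s.
Stage 2: m₀ = 3,739 kg, m_f = 3,739 − 2,790 = 949 kg; Δv = 370×9.8×ln(3.94) = 3626.0×1.3712 ≈ 4972 m/s.
Total Δv = 5198 + 4972 = 10170 m/s.

Δv ≈ 10.2 km/s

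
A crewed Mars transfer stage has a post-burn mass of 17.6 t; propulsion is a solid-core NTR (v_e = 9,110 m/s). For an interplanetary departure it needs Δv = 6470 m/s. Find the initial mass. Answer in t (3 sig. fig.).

initial mass ≈ 35.8 t

m₀/m_f = exp(Δv / v_e) = exp(6470 / 9110.0) = exp(0.7102) = 2.0344.
m₀ = m_f × 2.0344 = 17.6 × 2.0344 = 35.8054 t.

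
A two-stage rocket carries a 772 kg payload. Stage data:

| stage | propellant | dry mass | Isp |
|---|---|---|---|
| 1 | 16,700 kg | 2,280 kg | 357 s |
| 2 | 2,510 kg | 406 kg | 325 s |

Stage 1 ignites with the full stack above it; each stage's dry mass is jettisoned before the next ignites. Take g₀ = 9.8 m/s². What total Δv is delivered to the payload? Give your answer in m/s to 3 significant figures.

Ignition mass of stage 1 = 16,700+2,280 + 2,510+406 + 772 = 22,668 kg.
Stage 1: m₀ = 22,668 kg, m_f = 22,668 − 16,700 = 5,968 kg; Δv = 357×9.8×ln(3.798) = 3498.6×1.3345 ≈ 4669 m/s.
Stage 2: m₀ = 3,688 kg, m_f = 3,688 − 2,510 = 1,178 kg; Δv = 325×9.8×ln(3.131) = 3185.0×1.1413 ≈ 3635 m/s.
Total Δv = 4669 + 3635 = 8304 m/s.

Δv ≈ 8300 m/s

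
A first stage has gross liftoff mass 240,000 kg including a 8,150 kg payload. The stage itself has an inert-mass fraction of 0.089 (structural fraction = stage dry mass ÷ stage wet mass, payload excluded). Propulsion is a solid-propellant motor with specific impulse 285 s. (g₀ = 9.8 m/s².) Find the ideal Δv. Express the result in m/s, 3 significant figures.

Δv ≈ 5920 m/s

Stage wet mass = m₀ − payload = 240,000 − 8,150 = 231,850 kg.
Stage dry mass = ε × stage wet mass = 0.089 × 231,850 = 20,634.7 kg.
Burnout mass m_f = stage dry + payload = 20,634.7 + 8,150 = 28,784.7 kg.
v_e = Isp · g₀ = 285 × 9.8 = 2793.0 m/s.
Δv = v_e · ln(240,000/28,784.7) = 2793.0 × ln(8.338) = 2793.0 × 2.1208 ≈ 5923 m/s.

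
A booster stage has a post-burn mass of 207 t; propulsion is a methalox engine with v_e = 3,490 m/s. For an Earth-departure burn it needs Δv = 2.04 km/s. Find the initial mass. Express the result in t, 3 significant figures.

initial mass ≈ 371 t

From the ideal rocket equation, m₀/m_f = exp(Δv / v_e) = exp(2040 / 3490.0) = exp(0.5845) = 1.7941.
m₀ = m_f × 1.7941 = 207 × 1.7941 = 371.379 t.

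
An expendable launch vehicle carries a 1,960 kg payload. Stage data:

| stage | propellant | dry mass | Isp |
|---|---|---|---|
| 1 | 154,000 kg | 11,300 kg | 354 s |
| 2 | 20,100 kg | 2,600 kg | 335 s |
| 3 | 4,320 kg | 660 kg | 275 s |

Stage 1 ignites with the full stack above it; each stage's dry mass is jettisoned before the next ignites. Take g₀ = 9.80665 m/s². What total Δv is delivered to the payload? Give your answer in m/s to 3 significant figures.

Δv ≈ 11800 m/s

Ignition mass of stage 1 = 154,000+11,300 + 20,100+2,600 + 4,320+660 + 1,960 = 194,940 kg.
Stage 1: m₀ = 194,940 kg, m_f = 194,940 − 154,000 = 40,940 kg; Δv = 354×9.80665×ln(4.762) = 3471.6×1.5606 ≈ 5418 m/s.
Stage 2: m₀ = 29,640 kg, m_f = 29,640 − 20,100 = 9,540 kg; Δv = 335×9.80665×ln(3.107) = 3285.2×1.1336 ≈ 3724 m/s.
Stage 3: m₀ = 6,940 kg, m_f = 6,940 − 4,320 = 2,620 kg; Δv = 275×9.80665×ln(2.649) = 2696.8×0.9741 ≈ 2627 m/s.
Total Δv = 5418 + 3724 + 2627 = 11769 m/s.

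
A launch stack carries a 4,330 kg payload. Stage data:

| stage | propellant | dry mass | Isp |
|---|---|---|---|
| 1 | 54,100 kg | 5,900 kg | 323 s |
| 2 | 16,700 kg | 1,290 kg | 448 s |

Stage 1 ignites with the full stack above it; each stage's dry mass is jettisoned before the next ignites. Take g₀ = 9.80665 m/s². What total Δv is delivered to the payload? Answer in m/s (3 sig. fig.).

Δv ≈ 9450 m/s

Ignition mass of stage 1 = 54,100+5,900 + 16,700+1,290 + 4,330 = 82,320 kg.
Stage 1: m₀ = 82,320 kg, m_f = 82,320 − 54,100 = 28,220 kg; Δv = 323×9.80665×ln(2.917) = 3167.5×1.0706 ≈ 3391 m/s.
Stage 2: m₀ = 22,320 kg, m_f = 22,320 − 16,700 = 5,620 kg; Δv = 448×9.80665×ln(3.972) = 4393.4×1.3792 ≈ 6059 m/s.
Total Δv = 3391 + 6059 = 9450 m/s.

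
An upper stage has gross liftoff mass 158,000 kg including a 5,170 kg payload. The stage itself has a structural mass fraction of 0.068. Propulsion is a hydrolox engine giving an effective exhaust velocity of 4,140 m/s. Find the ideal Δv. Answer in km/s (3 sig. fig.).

Stage wet mass = m₀ − payload = 158,000 − 5,170 = 152,830 kg.
Stage dry mass = ε × stage wet mass = 0.068 × 152,830 = 10,392.4 kg.
Burnout mass m_f = stage dry + payload = 10,392.4 + 5,170 = 15,562.4 kg.
Δv = v_e · ln(158,000/15,562.4) = 4140.0 × ln(10.15) = 4140.0 × 2.3177 ≈ 9595 m/s.

Δv ≈ 9.60 km/s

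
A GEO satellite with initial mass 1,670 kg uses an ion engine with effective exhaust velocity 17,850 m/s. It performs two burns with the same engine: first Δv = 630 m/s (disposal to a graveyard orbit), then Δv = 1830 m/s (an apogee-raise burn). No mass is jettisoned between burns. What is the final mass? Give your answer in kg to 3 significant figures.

final mass ≈ 1460 kg

After the first burn: m = 1670 × exp(−630/17850.0) = 1670 × 0.96532 = 1,612.08 kg.
After the second burn: m = 1,612.08 × exp(−1830/17850.0) = 1,612.08 × 0.90256 = 1,455 kg.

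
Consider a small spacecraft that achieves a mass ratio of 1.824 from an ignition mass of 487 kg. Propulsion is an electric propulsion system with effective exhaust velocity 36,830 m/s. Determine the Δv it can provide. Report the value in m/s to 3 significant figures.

Δv ≈ 22100 m/s

Δv = v_e · ln(1.824) = 36830.0 × 0.6010 ≈ 22136.0 m/s.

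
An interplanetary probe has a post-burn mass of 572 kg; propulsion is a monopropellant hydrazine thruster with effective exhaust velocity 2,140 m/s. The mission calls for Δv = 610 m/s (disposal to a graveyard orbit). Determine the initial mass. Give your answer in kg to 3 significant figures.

From the ideal rocket equation, m₀/m_f = exp(Δv / v_e) = exp(610 / 2140.0) = exp(0.2850) = 1.3298.
m₀ = m_f × 1.3298 = 572 × 1.3298 = 760.646 kg.

initial mass ≈ 761 kg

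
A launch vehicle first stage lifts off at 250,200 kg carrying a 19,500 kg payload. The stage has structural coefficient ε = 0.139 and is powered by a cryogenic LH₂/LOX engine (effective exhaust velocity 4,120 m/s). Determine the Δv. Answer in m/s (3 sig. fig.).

Δv ≈ 6510 m/s

Stage wet mass = m₀ − payload = 250,200 − 19,500 = 230,700 kg.
Stage dry mass = ε × stage wet mass = 0.139 × 230,700 = 32,067.3 kg.
Burnout mass m_f = stage dry + payload = 32,067.3 + 19,500 = 51,567.3 kg.
Δv = v_e · ln(250,200/51,567.3) = 4120.0 × ln(4.852) = 4120.0 × 1.5794 ≈ 6507 m/s.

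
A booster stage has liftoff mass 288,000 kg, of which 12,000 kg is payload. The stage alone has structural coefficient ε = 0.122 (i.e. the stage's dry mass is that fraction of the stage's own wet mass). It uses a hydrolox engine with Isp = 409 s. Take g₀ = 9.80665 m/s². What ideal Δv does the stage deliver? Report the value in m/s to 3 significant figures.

Δv ≈ 7390 m/s

Stage wet mass = m₀ − payload = 288,000 − 12,000 = 276,000 kg.
Stage dry mass = ε × stage wet mass = 0.122 × 276,000 = 33,672 kg.
Burnout mass m_f = stage dry + payload = 33,672 + 12,000 = 45,672 kg.
v_e = Isp · g₀ = 409 × 9.80665 = 4010.9 m/s.
Δv = v_e · ln(288,000/45,672) = 4010.9 × ln(6.306) = 4010.9 × 1.8415 ≈ 7386 m/s.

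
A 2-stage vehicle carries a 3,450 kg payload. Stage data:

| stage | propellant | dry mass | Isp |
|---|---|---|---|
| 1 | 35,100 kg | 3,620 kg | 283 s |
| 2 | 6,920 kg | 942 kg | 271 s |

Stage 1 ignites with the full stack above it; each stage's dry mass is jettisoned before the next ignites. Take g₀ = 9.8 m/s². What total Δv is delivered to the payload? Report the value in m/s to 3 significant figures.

Δv ≈ 5870 m/s

Ignition mass of stage 1 = 35,100+3,620 + 6,920+942 + 3,450 = 50,032 kg.
Stage 1: m₀ = 50,032 kg, m_f = 50,032 − 35,100 = 14,932 kg; Δv = 283×9.8×ln(3.351) = 2773.4×1.2092 ≈ 3353 m/s.
Stage 2: m₀ = 11,312 kg, m_f = 11,312 − 6,920 = 4,392 kg; Δv = 271×9.8×ln(2.576) = 2655.8×0.9461 ≈ 2513 m/s.
Total Δv = 3353 + 2513 = 5866 m/s.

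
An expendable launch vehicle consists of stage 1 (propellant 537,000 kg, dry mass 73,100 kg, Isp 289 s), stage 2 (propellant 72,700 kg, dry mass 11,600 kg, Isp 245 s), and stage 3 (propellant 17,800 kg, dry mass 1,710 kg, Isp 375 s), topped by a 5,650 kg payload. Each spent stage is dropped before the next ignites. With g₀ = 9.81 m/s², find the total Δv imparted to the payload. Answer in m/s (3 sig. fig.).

Ignition mass of stage 1 = 537,000+73,100 + 72,700+11,600 + 17,800+1,710 + 5,650 = 719,560 kg.
Stage 1: m₀ = 719,560 kg, m_f = 719,560 − 537,000 = 182,560 kg; Δv = 289×9.81×ln(3.941) = 2835.1×1.3716 ≈ 3888 m/s.
Stage 2: m₀ = 109,460 kg, m_f = 109,460 − 72,700 = 36,760 kg; Δv = 245×9.81×ln(2.978) = 2403.5×1.0911 ≈ 2623 m/s.
Stage 3: m₀ = 25,160 kg, m_f = 25,160 − 17,800 = 7,360 kg; Δv = 375×9.81×ln(3.418) = 3678.8×1.2292 ≈ 4522 m/s.
Total Δv = 3888 + 2623 + 4522 = 11033 m/s.

Δv ≈ 11000 m/s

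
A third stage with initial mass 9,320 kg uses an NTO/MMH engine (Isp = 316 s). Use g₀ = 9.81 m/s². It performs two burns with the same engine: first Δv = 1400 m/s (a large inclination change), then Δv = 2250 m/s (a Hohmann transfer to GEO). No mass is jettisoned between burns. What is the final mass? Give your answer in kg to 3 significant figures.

final mass ≈ 2870 kg

v_e = Isp · g₀ = 316 × 9.81 = 3100.0 m/s.
After the first burn: m = 9320 × exp(−1400/3100.0) = 9320 × 0.63660 = 5,933.11 kg.
After the second burn: m = 5,933.11 × exp(−2250/3100.0) = 5,933.11 × 0.48393 = 2,871.21 kg.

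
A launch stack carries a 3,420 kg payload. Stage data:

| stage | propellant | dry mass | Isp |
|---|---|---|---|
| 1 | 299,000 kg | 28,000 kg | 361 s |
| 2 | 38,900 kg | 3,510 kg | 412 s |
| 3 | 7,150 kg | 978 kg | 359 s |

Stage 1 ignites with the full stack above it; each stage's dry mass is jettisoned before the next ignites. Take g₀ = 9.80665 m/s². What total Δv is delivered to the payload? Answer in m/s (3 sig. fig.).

Ignition mass of stage 1 = 299,000+28,000 + 38,900+3,510 + 7,150+978 + 3,420 = 380,958 kg.
Stage 1: m₀ = 380,958 kg, m_f = 380,958 − 299,000 = 81,958 kg; Δv = 361×9.80665×ln(4.648) = 3540.2×1.5365 ≈ 5439 m/s.
Stage 2: m₀ = 53,958 kg, m_f = 53,958 − 38,900 = 15,058 kg; Δv = 412×9.80665×ln(3.583) = 4040.3×1.2763 ≈ 5157 m/s.
Stage 3: m₀ = 11,548 kg, m_f = 11,548 − 7,150 = 4,398 kg; Δv = 359×9.80665×ln(2.626) = 3520.6×0.9654 ≈ 3399 m/s.
Total Δv = 5439 + 5157 + 3399 = 13995 m/s.

Δv ≈ 14000 m/s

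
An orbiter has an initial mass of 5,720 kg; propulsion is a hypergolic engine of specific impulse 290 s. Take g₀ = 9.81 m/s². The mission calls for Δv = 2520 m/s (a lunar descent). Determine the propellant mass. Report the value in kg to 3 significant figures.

propellant mass ≈ 3360 kg

v_e = Isp · g₀ = 290 × 9.81 = 2844.9 m/s.
m₀/m_f = exp(Δv / v_e) = exp(2520 / 2844.9) = exp(0.8858) = 2.4249.
m_f = 5,720 / 2.4249 = 2,358.86 kg, so propellant = m₀ − m_f = 5,720 − 2,358.86 = 3,361.14 kg.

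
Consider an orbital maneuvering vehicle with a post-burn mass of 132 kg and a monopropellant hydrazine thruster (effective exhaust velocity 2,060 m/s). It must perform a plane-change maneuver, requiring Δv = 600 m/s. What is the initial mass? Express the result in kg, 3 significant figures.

m₀/m_f = exp(Δv / v_e) = exp(600 / 2060.0) = exp(0.2913) = 1.3381.
m₀ = m_f × 1.3381 = 132 × 1.3381 = 176.629 kg.

initial mass ≈ 177 kg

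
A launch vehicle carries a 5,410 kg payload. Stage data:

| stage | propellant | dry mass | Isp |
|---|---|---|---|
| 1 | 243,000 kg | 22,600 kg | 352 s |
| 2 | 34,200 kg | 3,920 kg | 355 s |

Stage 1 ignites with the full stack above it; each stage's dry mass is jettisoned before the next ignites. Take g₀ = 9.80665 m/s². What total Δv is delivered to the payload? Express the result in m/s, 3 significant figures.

Δv ≈ 10700 m/s

Ignition mass of stage 1 = 243,000+22,600 + 34,200+3,920 + 5,410 = 309,130 kg.
Stage 1: m₀ = 309,130 kg, m_f = 309,130 − 243,000 = 66,130 kg; Δv = 352×9.80665×ln(4.675) = 3451.9×1.5421 ≈ 5323 m/s.
Stage 2: m₀ = 43,530 kg, m_f = 43,530 − 34,200 = 9,330 kg; Δv = 355×9.80665×ln(4.666) = 3481.4×1.5402 ≈ 5362 m/s.
Total Δv = 5323 + 5362 = 10685 m/s.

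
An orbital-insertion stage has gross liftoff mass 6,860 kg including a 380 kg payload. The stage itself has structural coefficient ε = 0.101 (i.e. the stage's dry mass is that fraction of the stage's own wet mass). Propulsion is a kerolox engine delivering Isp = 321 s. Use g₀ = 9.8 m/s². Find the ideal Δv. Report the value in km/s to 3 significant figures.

Stage wet mass = m₀ − payload = 6,860 − 380 = 6,480 kg.
Stage dry mass = ε × stage wet mass = 0.101 × 6,480 = 654.48 kg.
Burnout mass m_f = stage dry + payload = 654.48 + 380 = 1,034.48 kg.
v_e = Isp · g₀ = 321 × 9.8 = 3145.8 m/s.
From the ideal rocket equation, Δv = v_e · ln(6,860/1,034.48) = 3145.8 × ln(6.631) = 3145.8 × 1.8918 ≈ 5951 m/s.

Δv ≈ 5.95 km/s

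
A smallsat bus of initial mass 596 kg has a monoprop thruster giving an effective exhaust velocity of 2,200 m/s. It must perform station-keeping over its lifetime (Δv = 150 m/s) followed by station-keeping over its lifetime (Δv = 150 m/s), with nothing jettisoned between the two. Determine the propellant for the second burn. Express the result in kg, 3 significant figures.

propellant for the second burn ≈ 36.7 kg

After the first burn: m = 596 × exp(−150/2200.0) = 596 × 0.93409 = 556.718 kg.
After the second burn: m = 556.718 × exp(−150/2200.0) = 556.718 × 0.93409 = 520.025 kg.
Second-burn propellant = 556.718 − 520.025 = 36.693 kg.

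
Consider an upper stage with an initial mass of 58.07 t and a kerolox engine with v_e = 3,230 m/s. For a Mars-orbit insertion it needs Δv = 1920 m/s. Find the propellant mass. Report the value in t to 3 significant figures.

propellant mass ≈ 26.0 t

m₀/m_f = exp(Δv / v_e) = exp(1920 / 3230.0) = exp(0.5944) = 1.8120.
m_f = 58.07 / 1.8120 = 32.0475 t, so propellant = m₀ − m_f = 58.07 − 32.0475 = 26.0225 t.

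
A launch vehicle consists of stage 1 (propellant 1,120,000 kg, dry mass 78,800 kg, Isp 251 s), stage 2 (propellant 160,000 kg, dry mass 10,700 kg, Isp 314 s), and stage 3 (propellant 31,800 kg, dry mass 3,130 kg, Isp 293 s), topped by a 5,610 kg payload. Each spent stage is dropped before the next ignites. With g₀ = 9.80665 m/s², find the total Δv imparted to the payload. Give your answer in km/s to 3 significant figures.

Ignition mass of stage 1 = 1,120,000+78,800 + 160,000+10,700 + 31,800+3,130 + 5,610 = 1,410,040 kg.
Stage 1: m₀ = 1,410,040 kg, m_f = 1,410,040 − 1,120,000 = 290,040 kg; Δv = 251×9.80665×ln(4.862) = 2461.5×1.5814 ≈ 3892 m/s.
Stage 2: m₀ = 211,240 kg, m_f = 211,240 − 160,000 = 51,240 kg; Δv = 314×9.80665×ln(4.123) = 3079.3×1.4165 ≈ 4362 m/s.
Stage 3: m₀ = 40,540 kg, m_f = 40,540 − 31,800 = 8,740 kg; Δv = 293×9.80665×ln(4.638) = 2873.3×1.5344 ≈ 4409 m/s.
Total Δv = 3892 + 4362 + 4409 = 12663 m/s.

Δv ≈ 12.7 km/s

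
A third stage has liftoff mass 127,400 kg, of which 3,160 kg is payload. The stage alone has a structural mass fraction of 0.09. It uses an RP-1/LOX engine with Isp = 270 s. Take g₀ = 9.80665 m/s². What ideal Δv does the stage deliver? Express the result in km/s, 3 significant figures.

Stage wet mass = m₀ − payload = 127,400 − 3,160 = 124,240 kg.
Stage dry mass = ε × stage wet mass = 0.09 × 124,240 = 11,181.6 kg.
Burnout mass m_f = stage dry + payload = 11,181.6 + 3,160 = 14,341.6 kg.
v_e = Isp · g₀ = 270 × 9.80665 = 2647.8 m/s.
Δv = v_e · ln(127,400/14,341.6) = 2647.8 × ln(8.883) = 2647.8 × 2.1842 ≈ 5783 m/s.

Δv ≈ 5.78 km/s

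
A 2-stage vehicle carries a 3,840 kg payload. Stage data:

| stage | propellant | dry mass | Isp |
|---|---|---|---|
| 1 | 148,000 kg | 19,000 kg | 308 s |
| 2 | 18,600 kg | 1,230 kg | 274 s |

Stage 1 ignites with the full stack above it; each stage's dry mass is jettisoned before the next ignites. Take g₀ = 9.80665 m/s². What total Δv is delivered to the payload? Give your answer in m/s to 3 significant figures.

Δv ≈ 8660 m/s

Ignition mass of stage 1 = 148,000+19,000 + 18,600+1,230 + 3,840 = 190,670 kg.
Stage 1: m₀ = 190,670 kg, m_f = 190,670 − 148,000 = 42,670 kg; Δv = 308×9.80665×ln(4.468) = 3020.4×1.4970 ≈ 4522 m/s.
Stage 2: m₀ = 23,670 kg, m_f = 23,670 − 18,600 = 5,070 kg; Δv = 274×9.80665×ln(4.669) = 2687.0×1.5409 ≈ 4140 m/s.
Total Δv = 4522 + 4140 = 8662 m/s.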